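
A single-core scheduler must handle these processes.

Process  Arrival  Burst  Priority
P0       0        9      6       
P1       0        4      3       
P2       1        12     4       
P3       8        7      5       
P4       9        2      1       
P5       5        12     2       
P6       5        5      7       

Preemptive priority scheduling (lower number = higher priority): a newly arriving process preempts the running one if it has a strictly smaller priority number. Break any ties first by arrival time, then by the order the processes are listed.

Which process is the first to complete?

Gantt: | P1 0-4 | P2 4-5 | P5 5-9 | P4 9-11 | P5 11-19 | P2 19-30 | P3 30-37 | P0 37-46 | P6 46-51 |
Completion: P0=46  P1=4  P2=30  P3=37  P4=11  P5=19  P6=51
Finish order: P1 → P4 → P5 → P2 → P3 → P0 → P6

P1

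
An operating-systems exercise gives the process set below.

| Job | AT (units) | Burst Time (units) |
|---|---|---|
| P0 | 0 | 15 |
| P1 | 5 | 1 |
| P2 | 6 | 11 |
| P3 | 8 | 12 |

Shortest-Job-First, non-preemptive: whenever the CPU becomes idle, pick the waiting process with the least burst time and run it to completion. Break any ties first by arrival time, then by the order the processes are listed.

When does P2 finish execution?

Schedule: | P0 0-15 | P1 15-16 | P2 16-27 | P3 27-39 |
Completion: P0=15  P1=16  P2=27  P3=39

27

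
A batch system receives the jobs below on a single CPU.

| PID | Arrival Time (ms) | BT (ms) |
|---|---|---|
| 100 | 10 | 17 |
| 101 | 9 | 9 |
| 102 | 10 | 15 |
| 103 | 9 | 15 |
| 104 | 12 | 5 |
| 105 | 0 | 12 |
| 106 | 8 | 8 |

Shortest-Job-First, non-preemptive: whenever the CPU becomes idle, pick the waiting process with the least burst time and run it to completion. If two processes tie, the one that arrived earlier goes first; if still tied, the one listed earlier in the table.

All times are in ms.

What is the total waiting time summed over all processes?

143

Gantt: | 105 0-12 | 104 12-17 | 106 17-25 | 101 25-34 | 103 34-49 | 102 49-64 | 100 64-81 |
Completion: 100=81  101=34  102=64  103=49  104=17  105=12  106=25
Waiting = turnaround − burst: 100=54, 101=16, 102=39, 103=25, 104=0, 105=0, 106=9
Total waiting = 54 + 16 + 39 + 25 + 0 + 0 + 9 = 143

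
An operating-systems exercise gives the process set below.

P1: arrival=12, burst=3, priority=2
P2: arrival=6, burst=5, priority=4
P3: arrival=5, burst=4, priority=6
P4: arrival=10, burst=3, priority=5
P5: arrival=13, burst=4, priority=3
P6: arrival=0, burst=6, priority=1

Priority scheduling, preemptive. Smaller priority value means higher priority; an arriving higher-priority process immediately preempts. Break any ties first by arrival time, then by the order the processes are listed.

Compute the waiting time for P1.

Timeline: | P6 0-6 | P2 6-11 | P4 11-12 | P1 12-15 | P5 15-19 | P4 19-21 | P3 21-25 |
Completion: P1=15  P2=11  P3=25  P4=21  P5=19  P6=6
Turnaround (C−A): P1=3  P2=5  P3=20  P4=11  P5=6  P6=6
Waiting(P1) = turnaround − burst = 3 − 3 = 0

0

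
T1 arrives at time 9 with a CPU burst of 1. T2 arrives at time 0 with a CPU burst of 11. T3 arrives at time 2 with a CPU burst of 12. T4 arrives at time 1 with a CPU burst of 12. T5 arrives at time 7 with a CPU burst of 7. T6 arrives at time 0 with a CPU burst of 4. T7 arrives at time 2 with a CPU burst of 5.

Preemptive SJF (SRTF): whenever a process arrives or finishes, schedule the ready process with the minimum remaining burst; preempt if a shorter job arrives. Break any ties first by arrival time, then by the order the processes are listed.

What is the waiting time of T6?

Timeline: | T6 0-4 | T7 4-9 | T1 9-10 | T5 10-17 | T2 17-28 | T4 28-40 | T3 40-52 |
Completion: T1=10  T2=28  T3=52  T4=40  T5=17  T6=4  T7=9
Turnaround (C−A): T1=1  T2=28  T3=50  T4=39  T5=10  T6=4  T7=7
Waiting(T6) = turnaround − burst = 4 − 4 = 0

0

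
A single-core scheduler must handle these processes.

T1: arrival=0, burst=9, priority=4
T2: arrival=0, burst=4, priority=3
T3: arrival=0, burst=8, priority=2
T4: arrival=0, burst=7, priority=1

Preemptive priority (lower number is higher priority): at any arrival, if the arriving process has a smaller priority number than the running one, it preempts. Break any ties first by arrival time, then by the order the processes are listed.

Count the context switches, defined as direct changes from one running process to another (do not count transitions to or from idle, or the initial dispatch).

3

Gantt: | T4 0-7 | T3 7-15 | T2 15-19 | T1 19-28 |
Completion: T1=28  T2=19  T3=15  T4=7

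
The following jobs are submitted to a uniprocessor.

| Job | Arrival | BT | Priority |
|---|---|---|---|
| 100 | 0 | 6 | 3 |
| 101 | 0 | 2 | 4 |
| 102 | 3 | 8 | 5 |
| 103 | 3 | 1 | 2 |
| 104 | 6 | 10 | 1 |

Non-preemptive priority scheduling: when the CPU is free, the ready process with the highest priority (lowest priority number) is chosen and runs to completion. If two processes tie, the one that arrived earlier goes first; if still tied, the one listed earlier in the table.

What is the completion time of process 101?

Schedule: | 100 0-6 | 104 6-16 | 103 16-17 | 101 17-19 | 102 19-27 |
Completion: 100=6  101=19  102=27  103=17  104=16
Turnaround (C−A): 100=6  101=19  102=24  103=14  104=10

19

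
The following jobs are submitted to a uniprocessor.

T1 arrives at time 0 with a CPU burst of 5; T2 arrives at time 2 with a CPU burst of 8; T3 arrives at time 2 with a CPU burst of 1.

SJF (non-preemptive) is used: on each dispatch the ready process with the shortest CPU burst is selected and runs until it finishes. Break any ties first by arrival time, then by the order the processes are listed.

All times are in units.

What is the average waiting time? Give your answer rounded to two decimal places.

Gantt: | T1 0-5 | T3 5-6 | T2 6-14 |
Completion: T1=5  T2=14  T3=6
Turnaround (C−A): T1=5  T2=12  T3=4
Waiting times: T1=0, T2=4, T3=3
Average waiting = (0+4+3) / 3 = 7/3 = 2.33

2.33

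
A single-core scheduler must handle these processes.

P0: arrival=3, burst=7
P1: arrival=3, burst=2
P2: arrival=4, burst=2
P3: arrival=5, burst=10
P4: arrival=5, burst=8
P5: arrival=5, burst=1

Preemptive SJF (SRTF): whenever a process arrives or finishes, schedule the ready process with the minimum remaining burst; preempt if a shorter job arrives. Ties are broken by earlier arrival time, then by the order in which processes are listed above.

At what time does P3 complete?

Gantt: | idle 0-3 | P1 3-5 | P5 5-6 | P2 6-8 | P0 8-15 | P4 15-23 | P3 23-33 |
Completion: P0=15  P1=5  P2=8  P3=33  P4=23  P5=6

33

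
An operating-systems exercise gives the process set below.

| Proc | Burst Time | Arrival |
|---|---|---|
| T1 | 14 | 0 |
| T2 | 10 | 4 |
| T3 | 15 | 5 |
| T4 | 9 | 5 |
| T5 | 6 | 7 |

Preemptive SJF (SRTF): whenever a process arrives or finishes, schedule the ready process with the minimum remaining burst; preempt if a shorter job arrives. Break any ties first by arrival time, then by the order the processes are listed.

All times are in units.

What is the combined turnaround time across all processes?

134

Timeline: | T1 0-7 | T5 7-13 | T1 13-20 | T4 20-29 | T2 29-39 | T3 39-54 |
Completion: T1=20  T2=39  T3=54  T4=29  T5=13
Turnaround = completion − arrival: T1=20, T2=35, T3=49, T4=24, T5=6
Total turnaround = 20 + 35 + 49 + 24 + 6 = 134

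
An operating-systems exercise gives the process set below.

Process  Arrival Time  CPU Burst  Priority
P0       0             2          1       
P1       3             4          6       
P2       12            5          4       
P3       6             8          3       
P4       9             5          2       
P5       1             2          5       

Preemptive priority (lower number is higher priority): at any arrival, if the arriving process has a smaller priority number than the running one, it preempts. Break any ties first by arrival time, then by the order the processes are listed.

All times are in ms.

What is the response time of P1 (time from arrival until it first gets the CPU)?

1

Gantt: | P0 0-2 | P5 2-4 | P1 4-6 | P3 6-9 | P4 9-14 | P3 14-19 | P2 19-24 | P1 24-26 |
Completion: P0=2  P1=26  P2=24  P3=19  P4=14  P5=4
Response(P1) = first start − arrival = 4 − 3 = 1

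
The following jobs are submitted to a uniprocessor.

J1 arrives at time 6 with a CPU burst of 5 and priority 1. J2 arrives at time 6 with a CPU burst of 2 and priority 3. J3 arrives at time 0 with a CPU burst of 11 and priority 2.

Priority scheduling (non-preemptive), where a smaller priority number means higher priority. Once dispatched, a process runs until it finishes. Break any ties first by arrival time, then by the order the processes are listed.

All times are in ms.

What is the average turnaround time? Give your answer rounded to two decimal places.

Schedule: | J3 0-11 | J1 11-16 | J2 16-18 |
Completion: J1=16  J2=18  J3=11
Turnaround (C−A): J1=10  J2=12  J3=11
Turnaround times: J1=10, J2=12, J3=11
Average turnaround = (10+12+11) / 3 = 33/3 = 11.00

11.00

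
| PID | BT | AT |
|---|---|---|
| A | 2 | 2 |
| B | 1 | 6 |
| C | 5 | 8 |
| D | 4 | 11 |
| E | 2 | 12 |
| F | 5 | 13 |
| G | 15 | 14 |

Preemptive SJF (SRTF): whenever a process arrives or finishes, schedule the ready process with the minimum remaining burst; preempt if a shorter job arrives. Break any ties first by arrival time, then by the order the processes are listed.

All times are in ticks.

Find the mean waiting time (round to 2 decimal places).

3.00

Timeline: | idle 0-2 | A 2-4 | idle 4-6 | B 6-7 | idle 7-8 | C 8-13 | E 13-15 | D 15-19 | F 19-24 | G 24-39 |
Completion: A=4  B=7  C=13  D=19  E=15  F=24  G=39
Turnaround (C−A): A=2  B=1  C=5  D=8  E=3  F=11  G=25
Waiting times: A=0, B=0, C=0, D=4, E=1, F=6, G=10
Average waiting = (0+0+0+4+1+6+10) / 7 = 21/7 = 3.00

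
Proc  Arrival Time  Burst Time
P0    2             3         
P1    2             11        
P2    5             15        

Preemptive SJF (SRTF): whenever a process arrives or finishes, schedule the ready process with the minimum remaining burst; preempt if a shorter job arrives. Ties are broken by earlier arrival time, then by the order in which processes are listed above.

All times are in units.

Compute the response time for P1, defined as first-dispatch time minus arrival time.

Gantt: | idle 0-2 | P0 2-5 | P1 5-16 | P2 16-31 |
Completion: P0=5  P1=16  P2=31
Turnaround (C−A): P0=3  P1=14  P2=26
Response(P1) = first start − arrival = 5 − 2 = 3

3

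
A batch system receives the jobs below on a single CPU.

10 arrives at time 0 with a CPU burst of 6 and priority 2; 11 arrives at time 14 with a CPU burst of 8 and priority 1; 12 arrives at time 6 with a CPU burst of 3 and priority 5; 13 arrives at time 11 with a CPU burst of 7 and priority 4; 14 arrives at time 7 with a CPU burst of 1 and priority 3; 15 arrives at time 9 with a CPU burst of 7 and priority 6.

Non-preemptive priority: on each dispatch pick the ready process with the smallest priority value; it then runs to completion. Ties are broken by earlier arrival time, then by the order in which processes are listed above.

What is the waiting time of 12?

Gantt: | 10 0-6 | 12 6-9 | 14 9-10 | 15 10-17 | 11 17-25 | 13 25-32 |
Completion: 10=6  11=25  12=9  13=32  14=10  15=17
Turnaround (C−A): 10=6  11=11  12=3  13=21  14=3  15=8
Waiting(12) = turnaround − burst = 3 − 3 = 0

0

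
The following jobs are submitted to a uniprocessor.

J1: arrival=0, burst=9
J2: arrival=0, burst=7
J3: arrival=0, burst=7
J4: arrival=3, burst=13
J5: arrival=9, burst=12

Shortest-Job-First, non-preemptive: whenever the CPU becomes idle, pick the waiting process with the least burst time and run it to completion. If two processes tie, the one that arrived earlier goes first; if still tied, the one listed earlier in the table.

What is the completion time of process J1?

Gantt: | J2 0-7 | J3 7-14 | J1 14-23 | J5 23-35 | J4 35-48 |
Completion: J1=23  J2=7  J3=14  J4=48  J5=35
Turnaround (C−A): J1=23  J2=7  J3=14  J4=45  J5=26

23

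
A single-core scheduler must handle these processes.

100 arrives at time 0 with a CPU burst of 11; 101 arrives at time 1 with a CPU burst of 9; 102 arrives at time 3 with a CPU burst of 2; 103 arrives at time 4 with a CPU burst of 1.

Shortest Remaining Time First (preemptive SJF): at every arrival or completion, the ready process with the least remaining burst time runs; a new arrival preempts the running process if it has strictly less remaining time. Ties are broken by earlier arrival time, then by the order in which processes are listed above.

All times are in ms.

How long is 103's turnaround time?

Timeline: | 100 0-1 | 101 1-3 | 102 3-5 | 103 5-6 | 101 6-13 | 100 13-23 |
Completion: 100=23  101=13  102=5  103=6
Turnaround(103) = completion − arrival = 6 − 4 = 2

2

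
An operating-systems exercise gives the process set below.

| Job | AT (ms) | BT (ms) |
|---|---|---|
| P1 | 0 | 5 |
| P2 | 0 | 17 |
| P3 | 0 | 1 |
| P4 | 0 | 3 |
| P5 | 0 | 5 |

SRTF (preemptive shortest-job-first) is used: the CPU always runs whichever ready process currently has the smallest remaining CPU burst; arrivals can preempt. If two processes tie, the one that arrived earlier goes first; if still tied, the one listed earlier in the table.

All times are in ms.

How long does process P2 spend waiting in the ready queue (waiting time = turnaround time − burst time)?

Schedule: | P3 0-1 | P4 1-4 | P1 4-9 | P5 9-14 | P2 14-31 |
Completion: P1=9  P2=31  P3=1  P4=4  P5=14
Turnaround (C−A): P1=9  P2=31  P3=1  P4=4  P5=14
Waiting(P2) = turnaround − burst = 31 − 17 = 14

14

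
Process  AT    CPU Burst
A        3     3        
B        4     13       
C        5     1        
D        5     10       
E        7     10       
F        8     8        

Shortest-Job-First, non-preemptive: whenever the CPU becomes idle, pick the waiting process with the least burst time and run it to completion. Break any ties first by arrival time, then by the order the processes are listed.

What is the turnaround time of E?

Gantt: | idle 0-3 | A 3-6 | C 6-7 | D 7-17 | F 17-25 | E 25-35 | B 35-48 |
Completion: A=6  B=48  C=7  D=17  E=35  F=25
Turnaround (C−A): A=3  B=44  C=2  D=12  E=28  F=17
Turnaround(E) = completion − arrival = 35 − 7 = 28

28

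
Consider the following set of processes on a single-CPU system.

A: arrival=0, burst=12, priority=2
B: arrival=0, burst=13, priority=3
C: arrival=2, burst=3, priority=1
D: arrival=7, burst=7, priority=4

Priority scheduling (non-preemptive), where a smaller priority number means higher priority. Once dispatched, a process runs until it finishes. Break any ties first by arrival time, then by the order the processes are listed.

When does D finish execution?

35

Gantt: | A 0-12 | C 12-15 | B 15-28 | D 28-35 |
Completion: A=12  B=28  C=15  D=35
Turnaround (C−A): A=12  B=28  C=13  D=28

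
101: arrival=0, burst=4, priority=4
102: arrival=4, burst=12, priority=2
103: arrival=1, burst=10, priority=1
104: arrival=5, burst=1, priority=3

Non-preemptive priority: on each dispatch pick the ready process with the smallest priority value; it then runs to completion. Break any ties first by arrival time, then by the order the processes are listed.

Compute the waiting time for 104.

Gantt: | 101 0-4 | 103 4-14 | 102 14-26 | 104 26-27 |
Completion: 101=4  102=26  103=14  104=27
Turnaround (C−A): 101=4  102=22  103=13  104=22
Waiting(104) = turnaround − burst = 22 − 1 = 21

21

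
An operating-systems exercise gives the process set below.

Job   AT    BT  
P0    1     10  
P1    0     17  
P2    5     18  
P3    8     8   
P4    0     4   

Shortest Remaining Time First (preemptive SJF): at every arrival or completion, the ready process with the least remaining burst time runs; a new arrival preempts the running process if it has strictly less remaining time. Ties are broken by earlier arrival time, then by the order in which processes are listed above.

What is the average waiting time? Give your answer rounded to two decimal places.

13.00

Timeline: | P4 0-4 | P0 4-14 | P3 14-22 | P1 22-39 | P2 39-57 |
Completion: P0=14  P1=39  P2=57  P3=22  P4=4
Turnaround (C−A): P0=13  P1=39  P2=52  P3=14  P4=4
Waiting times: P0=3, P1=22, P2=34, P3=6, P4=0
Average waiting = (3+22+34+6+0) / 5 = 65/5 = 13.00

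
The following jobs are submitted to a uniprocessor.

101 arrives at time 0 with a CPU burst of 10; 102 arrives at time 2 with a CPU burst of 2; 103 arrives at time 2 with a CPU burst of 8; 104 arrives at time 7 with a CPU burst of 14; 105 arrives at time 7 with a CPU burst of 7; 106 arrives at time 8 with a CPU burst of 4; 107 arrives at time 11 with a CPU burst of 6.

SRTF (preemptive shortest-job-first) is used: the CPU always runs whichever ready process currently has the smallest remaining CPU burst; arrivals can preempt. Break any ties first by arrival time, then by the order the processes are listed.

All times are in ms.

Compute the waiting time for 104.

Timeline: | 101 0-2 | 102 2-4 | 101 4-12 | 106 12-16 | 107 16-22 | 105 22-29 | 103 29-37 | 104 37-51 |
Completion: 101=12  102=4  103=37  104=51  105=29  106=16  107=22
Waiting(104) = turnaround − burst = 44 − 14 = 30

30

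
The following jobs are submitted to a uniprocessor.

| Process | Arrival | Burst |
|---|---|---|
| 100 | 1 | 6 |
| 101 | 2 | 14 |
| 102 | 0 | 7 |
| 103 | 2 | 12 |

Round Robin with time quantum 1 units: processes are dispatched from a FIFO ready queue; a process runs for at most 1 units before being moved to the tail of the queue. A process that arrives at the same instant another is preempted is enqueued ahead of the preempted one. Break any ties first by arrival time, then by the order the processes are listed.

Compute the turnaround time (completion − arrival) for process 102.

23

Schedule: | 102 0-1 | 100 1-2 | 102 2-3 | 101 3-4 | 103 4-5 | 100 5-6 | 102 6-7 | 101 7-8 | 103 8-9 | 100 9-10 | 102 10-11 | 101 11-12 | 103 12-13 | 100 13-14 | 102 14-15 | 101 15-16 | 103 16-17 | 100 17-18 | 102 18-19 | 101 19-20 | 103 20-21 | 100 21-22 | 102 22-23 | 101 23-24 | 103 24-25 | 101 25-26 | 103 26-27 | 101 27-28 | 103 28-29 | 101 29-30 | 103 30-31 | 101 31-32 | 103 32-33 | 101 33-34 | 103 34-35 | 101 35-36 | 103 36-37 | 101 37-39 |
Completion: 100=22  101=39  102=23  103=37
Turnaround (C−A): 100=21  101=37  102=23  103=35
Turnaround(102) = completion − arrival = 23 − 0 = 23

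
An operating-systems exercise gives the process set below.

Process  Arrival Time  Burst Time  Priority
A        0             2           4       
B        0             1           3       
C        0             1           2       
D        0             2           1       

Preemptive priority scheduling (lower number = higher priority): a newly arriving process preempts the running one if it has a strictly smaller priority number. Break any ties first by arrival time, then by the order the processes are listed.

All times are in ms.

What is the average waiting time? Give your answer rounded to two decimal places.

Schedule: | D 0-2 | C 2-3 | B 3-4 | A 4-6 |
Completion: A=6  B=4  C=3  D=2
Turnaround (C−A): A=6  B=4  C=3  D=2
Waiting times: A=4, B=3, C=2, D=0
Average waiting = (4+3+2+0) / 4 = 9/4 = 2.25

2.25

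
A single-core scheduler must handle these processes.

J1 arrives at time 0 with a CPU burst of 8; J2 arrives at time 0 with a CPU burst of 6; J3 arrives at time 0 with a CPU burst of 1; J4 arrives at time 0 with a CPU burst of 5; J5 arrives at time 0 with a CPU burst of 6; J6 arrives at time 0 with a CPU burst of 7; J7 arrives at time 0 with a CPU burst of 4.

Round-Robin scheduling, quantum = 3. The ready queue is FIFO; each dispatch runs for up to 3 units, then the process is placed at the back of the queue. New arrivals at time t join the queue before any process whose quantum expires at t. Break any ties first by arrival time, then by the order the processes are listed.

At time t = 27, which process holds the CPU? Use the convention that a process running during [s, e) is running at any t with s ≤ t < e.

Schedule: | J1 0-3 | J2 3-6 | J3 6-7 | J4 7-10 | J5 10-13 | J6 13-16 | J7 16-19 | J1 19-22 | J2 22-25 | J4 25-27 | J5 27-30 | J6 30-33 | J7 33-34 | J1 34-36 | J6 36-37 |
Completion: J1=36  J2=25  J3=7  J4=27  J5=30  J6=37  J7=34
Turnaround (C−A): J1=36  J2=25  J3=7  J4=27  J5=30  J6=37  J7=34

J5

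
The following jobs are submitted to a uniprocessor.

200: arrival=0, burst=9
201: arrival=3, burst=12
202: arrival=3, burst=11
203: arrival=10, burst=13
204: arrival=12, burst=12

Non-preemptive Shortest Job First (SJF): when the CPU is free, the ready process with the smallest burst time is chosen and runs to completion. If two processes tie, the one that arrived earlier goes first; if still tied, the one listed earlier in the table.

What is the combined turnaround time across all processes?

134

Schedule: | 200 0-9 | 202 9-20 | 201 20-32 | 204 32-44 | 203 44-57 |
Completion: 200=9  201=32  202=20  203=57  204=44
Turnaround (C−A): 200=9  201=29  202=17  203=47  204=32
Turnaround = completion − arrival: 200=9, 201=29, 202=17, 203=47, 204=32
Total turnaround = 9 + 29 + 17 + 47 + 32 = 134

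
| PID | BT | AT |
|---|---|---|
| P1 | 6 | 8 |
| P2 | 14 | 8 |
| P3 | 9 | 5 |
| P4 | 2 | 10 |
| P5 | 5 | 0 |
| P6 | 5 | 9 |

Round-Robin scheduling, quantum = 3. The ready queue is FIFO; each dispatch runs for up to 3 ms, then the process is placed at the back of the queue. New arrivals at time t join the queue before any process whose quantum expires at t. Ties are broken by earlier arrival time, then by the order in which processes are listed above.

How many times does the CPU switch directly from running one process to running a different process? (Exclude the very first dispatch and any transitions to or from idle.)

Schedule: | P5 0-5 | P3 5-8 | P1 8-11 | P2 11-14 | P3 14-17 | P6 17-20 | P4 20-22 | P1 22-25 | P2 25-28 | P3 28-31 | P6 31-33 | P2 33-41 |
Completion: P1=25  P2=41  P3=31  P4=22  P5=5  P6=33
Turnaround (C−A): P1=17  P2=33  P3=26  P4=12  P5=5  P6=24

11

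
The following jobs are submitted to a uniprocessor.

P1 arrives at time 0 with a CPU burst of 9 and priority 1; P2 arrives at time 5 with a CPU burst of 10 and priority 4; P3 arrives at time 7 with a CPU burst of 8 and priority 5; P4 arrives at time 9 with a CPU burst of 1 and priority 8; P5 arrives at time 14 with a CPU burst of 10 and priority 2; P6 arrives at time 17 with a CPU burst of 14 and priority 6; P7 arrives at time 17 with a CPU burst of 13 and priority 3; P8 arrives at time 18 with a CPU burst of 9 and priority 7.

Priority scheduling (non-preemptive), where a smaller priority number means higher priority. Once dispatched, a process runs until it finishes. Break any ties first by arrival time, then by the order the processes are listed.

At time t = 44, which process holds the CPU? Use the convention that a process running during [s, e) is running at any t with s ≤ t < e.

Gantt: | P1 0-9 | P2 9-19 | P5 19-29 | P7 29-42 | P3 42-50 | P6 50-64 | P8 64-73 | P4 73-74 |
Completion: P1=9  P2=19  P3=50  P4=74  P5=29  P6=64  P7=42  P8=73
Turnaround (C−A): P1=9  P2=14  P3=43  P4=65  P5=15  P6=47  P7=25  P8=55

P3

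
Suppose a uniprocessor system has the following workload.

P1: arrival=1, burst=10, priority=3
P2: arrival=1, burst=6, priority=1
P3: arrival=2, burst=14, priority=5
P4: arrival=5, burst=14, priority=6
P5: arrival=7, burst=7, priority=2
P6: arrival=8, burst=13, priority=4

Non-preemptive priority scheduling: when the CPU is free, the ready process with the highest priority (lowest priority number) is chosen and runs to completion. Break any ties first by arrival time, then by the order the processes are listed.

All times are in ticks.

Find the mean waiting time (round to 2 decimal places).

Gantt: | idle 0-1 | P2 1-7 | P5 7-14 | P1 14-24 | P6 24-37 | P3 37-51 | P4 51-65 |
Completion: P1=24  P2=7  P3=51  P4=65  P5=14  P6=37
Waiting times: P1=13, P2=0, P3=35, P4=46, P5=0, P6=16
Average waiting = (13+0+35+46+0+16) / 6 = 110/6 = 18.33

18.33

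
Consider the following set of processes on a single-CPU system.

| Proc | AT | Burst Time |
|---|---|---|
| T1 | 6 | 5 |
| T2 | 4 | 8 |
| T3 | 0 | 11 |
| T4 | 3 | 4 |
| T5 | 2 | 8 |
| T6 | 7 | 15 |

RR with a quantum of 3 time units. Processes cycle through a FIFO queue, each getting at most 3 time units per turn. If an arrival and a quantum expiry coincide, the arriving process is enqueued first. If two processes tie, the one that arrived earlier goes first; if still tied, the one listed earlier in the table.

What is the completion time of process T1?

Timeline: | T3 0-3 | T5 3-6 | T4 6-9 | T3 9-12 | T2 12-15 | T1 15-18 | T5 18-21 | T6 21-24 | T4 24-25 | T3 25-28 | T2 28-31 | T1 31-33 | T5 33-35 | T6 35-38 | T3 38-40 | T2 40-42 | T6 42-51 |
Completion: T1=33  T2=42  T3=40  T4=25  T5=35  T6=51
Turnaround (C−A): T1=27  T2=38  T3=40  T4=22  T5=33  T6=44

33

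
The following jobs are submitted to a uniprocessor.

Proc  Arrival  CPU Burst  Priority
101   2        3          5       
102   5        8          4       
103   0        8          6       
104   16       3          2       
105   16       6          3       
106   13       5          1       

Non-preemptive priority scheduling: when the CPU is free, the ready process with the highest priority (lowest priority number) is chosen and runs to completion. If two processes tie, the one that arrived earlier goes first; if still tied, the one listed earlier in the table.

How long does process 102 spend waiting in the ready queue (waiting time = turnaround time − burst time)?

Timeline: | 103 0-8 | 102 8-16 | 106 16-21 | 104 21-24 | 105 24-30 | 101 30-33 |
Completion: 101=33  102=16  103=8  104=24  105=30  106=21
Waiting(102) = turnaround − burst = 11 − 8 = 3

3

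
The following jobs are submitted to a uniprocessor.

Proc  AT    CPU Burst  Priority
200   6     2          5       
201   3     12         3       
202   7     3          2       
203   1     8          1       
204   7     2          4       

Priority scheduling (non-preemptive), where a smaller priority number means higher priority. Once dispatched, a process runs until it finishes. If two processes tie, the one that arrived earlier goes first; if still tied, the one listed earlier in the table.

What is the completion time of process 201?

Timeline: | idle 0-1 | 203 1-9 | 202 9-12 | 201 12-24 | 204 24-26 | 200 26-28 |
Completion: 200=28  201=24  202=12  203=9  204=26
Turnaround (C−A): 200=22  201=21  202=5  203=8  204=19

24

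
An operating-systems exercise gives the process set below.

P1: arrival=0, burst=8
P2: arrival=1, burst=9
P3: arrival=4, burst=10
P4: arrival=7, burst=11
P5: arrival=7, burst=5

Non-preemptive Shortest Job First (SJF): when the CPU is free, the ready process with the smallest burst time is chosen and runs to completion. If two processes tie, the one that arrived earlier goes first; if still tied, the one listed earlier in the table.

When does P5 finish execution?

13

Gantt: | P1 0-8 | P5 8-13 | P2 13-22 | P3 22-32 | P4 32-43 |
Completion: P1=8  P2=22  P3=32  P4=43  P5=13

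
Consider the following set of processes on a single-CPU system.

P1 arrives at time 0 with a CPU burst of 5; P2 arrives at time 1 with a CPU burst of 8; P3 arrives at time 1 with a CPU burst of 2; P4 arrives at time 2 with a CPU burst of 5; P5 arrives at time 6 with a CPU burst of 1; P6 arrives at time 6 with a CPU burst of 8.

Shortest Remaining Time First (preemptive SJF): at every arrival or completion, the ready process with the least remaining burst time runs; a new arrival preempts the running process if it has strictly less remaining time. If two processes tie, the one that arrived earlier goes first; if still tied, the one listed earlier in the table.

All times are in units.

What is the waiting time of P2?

Timeline: | P1 0-1 | P3 1-3 | P1 3-7 | P5 7-8 | P4 8-13 | P2 13-21 | P6 21-29 |
Completion: P1=7  P2=21  P3=3  P4=13  P5=8  P6=29
Turnaround (C−A): P1=7  P2=20  P3=2  P4=11  P5=2  P6=23
Waiting(P2) = turnaround − burst = 20 − 8 = 12

12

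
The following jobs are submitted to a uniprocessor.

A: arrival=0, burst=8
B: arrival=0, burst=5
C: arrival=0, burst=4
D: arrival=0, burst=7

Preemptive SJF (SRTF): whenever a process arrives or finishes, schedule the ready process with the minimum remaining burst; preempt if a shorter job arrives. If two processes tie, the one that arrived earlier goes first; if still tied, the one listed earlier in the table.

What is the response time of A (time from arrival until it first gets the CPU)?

Timeline: | C 0-4 | B 4-9 | D 9-16 | A 16-24 |
Completion: A=24  B=9  C=4  D=16
Turnaround (C−A): A=24  B=9  C=4  D=16
Response(A) = first start − arrival = 16 − 0 = 16

16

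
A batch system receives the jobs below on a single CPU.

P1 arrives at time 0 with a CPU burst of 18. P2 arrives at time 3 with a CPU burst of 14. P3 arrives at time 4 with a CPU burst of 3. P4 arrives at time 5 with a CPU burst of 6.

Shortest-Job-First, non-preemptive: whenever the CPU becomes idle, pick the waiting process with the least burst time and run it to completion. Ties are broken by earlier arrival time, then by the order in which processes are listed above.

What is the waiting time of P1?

0

Timeline: | P1 0-18 | P3 18-21 | P4 21-27 | P2 27-41 |
Completion: P1=18  P2=41  P3=21  P4=27
Waiting(P1) = turnaround − burst = 18 − 18 = 0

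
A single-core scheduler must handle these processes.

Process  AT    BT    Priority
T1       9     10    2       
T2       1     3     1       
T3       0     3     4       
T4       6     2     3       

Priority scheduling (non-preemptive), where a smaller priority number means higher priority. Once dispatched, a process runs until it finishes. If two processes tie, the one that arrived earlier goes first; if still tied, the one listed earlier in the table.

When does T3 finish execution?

Gantt: | T3 0-3 | T2 3-6 | T4 6-8 | idle 8-9 | T1 9-19 |
Completion: T1=19  T2=6  T3=3  T4=8
Turnaround (C−A): T1=10  T2=5  T3=3  T4=2

3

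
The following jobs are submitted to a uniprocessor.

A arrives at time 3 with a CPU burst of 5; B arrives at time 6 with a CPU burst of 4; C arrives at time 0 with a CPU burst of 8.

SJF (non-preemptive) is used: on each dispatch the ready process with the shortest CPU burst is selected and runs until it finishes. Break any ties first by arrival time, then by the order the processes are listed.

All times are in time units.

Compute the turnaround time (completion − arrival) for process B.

Gantt: | C 0-8 | B 8-12 | A 12-17 |
Completion: A=17  B=12  C=8
Turnaround(B) = completion − arrival = 12 − 6 = 6

6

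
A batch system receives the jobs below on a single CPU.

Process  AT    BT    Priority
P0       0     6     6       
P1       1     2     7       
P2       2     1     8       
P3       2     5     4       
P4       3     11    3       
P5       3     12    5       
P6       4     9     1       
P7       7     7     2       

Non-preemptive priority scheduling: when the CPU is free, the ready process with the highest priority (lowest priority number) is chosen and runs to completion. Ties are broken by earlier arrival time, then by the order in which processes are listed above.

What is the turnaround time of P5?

47

Timeline: | P0 0-6 | P6 6-15 | P7 15-22 | P4 22-33 | P3 33-38 | P5 38-50 | P1 50-52 | P2 52-53 |
Completion: P0=6  P1=52  P2=53  P3=38  P4=33  P5=50  P6=15  P7=22
Turnaround (C−A): P0=6  P1=51  P2=51  P3=36  P4=30  P5=47  P6=11  P7=15
Turnaround(P5) = completion − arrival = 50 − 3 = 47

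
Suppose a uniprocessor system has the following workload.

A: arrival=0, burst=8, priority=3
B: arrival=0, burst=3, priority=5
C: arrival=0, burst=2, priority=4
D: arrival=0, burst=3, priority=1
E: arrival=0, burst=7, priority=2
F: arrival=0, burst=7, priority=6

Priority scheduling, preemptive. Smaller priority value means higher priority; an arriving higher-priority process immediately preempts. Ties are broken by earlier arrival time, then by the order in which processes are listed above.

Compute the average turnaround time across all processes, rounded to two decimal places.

17.33

Timeline: | D 0-3 | E 3-10 | A 10-18 | C 18-20 | B 20-23 | F 23-30 |
Completion: A=18  B=23  C=20  D=3  E=10  F=30
Turnaround (C−A): A=18  B=23  C=20  D=3  E=10  F=30
Turnaround times: A=18, B=23, C=20, D=3, E=10, F=30
Average turnaround = (18+23+20+3+10+30) / 6 = 104/6 = 17.33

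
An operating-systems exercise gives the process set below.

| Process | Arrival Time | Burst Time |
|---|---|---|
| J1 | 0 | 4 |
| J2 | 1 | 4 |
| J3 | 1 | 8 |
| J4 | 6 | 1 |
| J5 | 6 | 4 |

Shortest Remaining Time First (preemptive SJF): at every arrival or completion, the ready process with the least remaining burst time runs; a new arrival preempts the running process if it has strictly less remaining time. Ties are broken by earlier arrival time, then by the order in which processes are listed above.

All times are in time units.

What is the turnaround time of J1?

4

Gantt: | J1 0-4 | J2 4-6 | J4 6-7 | J2 7-9 | J5 9-13 | J3 13-21 |
Completion: J1=4  J2=9  J3=21  J4=7  J5=13
Turnaround (C−A): J1=4  J2=8  J3=20  J4=1  J5=7
Turnaround(J1) = completion − arrival = 4 − 0 = 4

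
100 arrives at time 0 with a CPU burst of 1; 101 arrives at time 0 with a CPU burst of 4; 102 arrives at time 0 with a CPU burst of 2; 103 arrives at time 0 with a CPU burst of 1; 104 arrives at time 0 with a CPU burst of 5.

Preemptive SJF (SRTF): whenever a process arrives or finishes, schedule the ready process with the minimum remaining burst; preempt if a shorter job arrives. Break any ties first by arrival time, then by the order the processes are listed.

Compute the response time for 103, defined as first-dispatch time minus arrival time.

Schedule: | 100 0-1 | 103 1-2 | 102 2-4 | 101 4-8 | 104 8-13 |
Completion: 100=1  101=8  102=4  103=2  104=13
Response(103) = first start − arrival = 1 − 0 = 1

1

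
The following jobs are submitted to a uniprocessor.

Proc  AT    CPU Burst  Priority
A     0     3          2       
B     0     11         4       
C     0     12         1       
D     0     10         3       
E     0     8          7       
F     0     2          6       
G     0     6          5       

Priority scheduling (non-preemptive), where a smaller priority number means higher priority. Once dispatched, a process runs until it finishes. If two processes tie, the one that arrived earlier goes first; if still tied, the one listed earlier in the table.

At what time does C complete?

12

Gantt: | C 0-12 | A 12-15 | D 15-25 | B 25-36 | G 36-42 | F 42-44 | E 44-52 |
Completion: A=15  B=36  C=12  D=25  E=52  F=44  G=42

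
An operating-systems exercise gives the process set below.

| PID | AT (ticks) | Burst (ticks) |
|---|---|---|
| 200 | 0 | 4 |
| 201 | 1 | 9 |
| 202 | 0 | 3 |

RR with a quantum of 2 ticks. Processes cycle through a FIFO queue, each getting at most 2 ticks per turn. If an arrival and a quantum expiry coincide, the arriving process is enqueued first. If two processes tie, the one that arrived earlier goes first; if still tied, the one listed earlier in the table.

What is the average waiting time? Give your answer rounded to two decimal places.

Schedule: | 200 0-2 | 202 2-4 | 201 4-6 | 200 6-8 | 202 8-9 | 201 9-16 |
Completion: 200=8  201=16  202=9
Turnaround (C−A): 200=8  201=15  202=9
Waiting times: 200=4, 201=6, 202=6
Average waiting = (4+6+6) / 3 = 16/3 = 5.33

5.33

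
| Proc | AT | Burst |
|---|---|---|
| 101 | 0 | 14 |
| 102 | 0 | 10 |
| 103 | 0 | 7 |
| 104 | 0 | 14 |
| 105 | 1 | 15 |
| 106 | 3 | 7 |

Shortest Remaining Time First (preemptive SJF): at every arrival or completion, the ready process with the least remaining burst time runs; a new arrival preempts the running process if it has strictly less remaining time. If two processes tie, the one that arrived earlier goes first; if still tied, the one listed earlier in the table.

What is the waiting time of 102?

Timeline: | 103 0-7 | 106 7-14 | 102 14-24 | 101 24-38 | 104 38-52 | 105 52-67 |
Completion: 101=38  102=24  103=7  104=52  105=67  106=14
Turnaround (C−A): 101=38  102=24  103=7  104=52  105=66  106=11
Waiting(102) = turnaround − burst = 24 − 10 = 14

14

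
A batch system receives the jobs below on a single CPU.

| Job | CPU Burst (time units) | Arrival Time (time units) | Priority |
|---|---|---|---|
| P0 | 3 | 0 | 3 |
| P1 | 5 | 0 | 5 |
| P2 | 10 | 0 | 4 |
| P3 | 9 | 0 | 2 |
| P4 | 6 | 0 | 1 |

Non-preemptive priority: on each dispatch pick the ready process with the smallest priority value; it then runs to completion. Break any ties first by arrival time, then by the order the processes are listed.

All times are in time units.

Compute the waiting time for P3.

Gantt: | P4 0-6 | P3 6-15 | P0 15-18 | P2 18-28 | P1 28-33 |
Completion: P0=18  P1=33  P2=28  P3=15  P4=6
Waiting(P3) = turnaround − burst = 15 − 9 = 6

6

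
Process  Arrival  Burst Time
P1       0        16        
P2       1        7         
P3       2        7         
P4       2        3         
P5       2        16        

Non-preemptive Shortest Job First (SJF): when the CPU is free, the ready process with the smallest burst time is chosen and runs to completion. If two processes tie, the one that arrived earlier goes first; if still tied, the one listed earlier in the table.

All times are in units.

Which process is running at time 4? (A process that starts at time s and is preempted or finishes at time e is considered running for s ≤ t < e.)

Gantt: | P1 0-16 | P4 16-19 | P2 19-26 | P3 26-33 | P5 33-49 |
Completion: P1=16  P2=26  P3=33  P4=19  P5=49
Turnaround (C−A): P1=16  P2=25  P3=31  P4=17  P5=47

P1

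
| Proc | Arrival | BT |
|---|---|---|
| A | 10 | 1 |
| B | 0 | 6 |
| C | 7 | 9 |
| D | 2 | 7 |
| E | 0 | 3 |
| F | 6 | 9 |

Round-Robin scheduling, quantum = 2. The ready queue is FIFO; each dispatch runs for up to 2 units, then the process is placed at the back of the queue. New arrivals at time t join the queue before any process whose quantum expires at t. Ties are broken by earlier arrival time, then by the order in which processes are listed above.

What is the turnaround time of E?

9

Gantt: | B 0-2 | E 2-4 | D 4-6 | B 6-8 | E 8-9 | F 9-11 | D 11-13 | C 13-15 | B 15-17 | A 17-18 | F 18-20 | D 20-22 | C 22-24 | F 24-26 | D 26-27 | C 27-29 | F 29-31 | C 31-33 | F 33-34 | C 34-35 |
Completion: A=18  B=17  C=35  D=27  E=9  F=34
Turnaround (C−A): A=8  B=17  C=28  D=25  E=9  F=28
Turnaround(E) = completion − arrival = 9 − 0 = 9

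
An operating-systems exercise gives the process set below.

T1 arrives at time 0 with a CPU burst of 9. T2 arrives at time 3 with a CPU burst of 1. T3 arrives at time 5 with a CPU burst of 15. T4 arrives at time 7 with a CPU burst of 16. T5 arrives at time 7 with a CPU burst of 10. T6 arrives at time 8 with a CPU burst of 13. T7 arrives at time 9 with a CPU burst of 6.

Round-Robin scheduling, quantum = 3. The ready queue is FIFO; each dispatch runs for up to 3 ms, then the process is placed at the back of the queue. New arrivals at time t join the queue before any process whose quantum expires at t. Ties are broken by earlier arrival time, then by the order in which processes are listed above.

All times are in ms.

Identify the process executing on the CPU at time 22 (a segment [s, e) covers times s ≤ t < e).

Schedule: | T1 0-3 | T2 3-4 | T1 4-7 | T3 7-10 | T4 10-13 | T5 13-16 | T1 16-19 | T6 19-22 | T7 22-25 | T3 25-28 | T4 28-31 | T5 31-34 | T6 34-37 | T7 37-40 | T3 40-43 | T4 43-46 | T5 46-49 | T6 49-52 | T3 52-55 | T4 55-58 | T5 58-59 | T6 59-62 | T3 62-65 | T4 65-68 | T6 68-69 | T4 69-70 |
Completion: T1=19  T2=4  T3=65  T4=70  T5=59  T6=69  T7=40

T7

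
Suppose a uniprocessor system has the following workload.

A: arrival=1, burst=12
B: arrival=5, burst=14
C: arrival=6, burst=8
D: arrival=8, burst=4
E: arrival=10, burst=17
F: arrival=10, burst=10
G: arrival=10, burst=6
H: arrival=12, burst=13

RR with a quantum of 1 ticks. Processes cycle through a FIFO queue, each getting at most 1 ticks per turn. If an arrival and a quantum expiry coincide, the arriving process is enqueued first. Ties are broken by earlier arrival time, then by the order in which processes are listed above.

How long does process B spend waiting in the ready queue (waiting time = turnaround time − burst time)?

58

Schedule: | idle 0-1 | A 1-5 | B 5-6 | A 6-7 | C 7-8 | B 8-9 | A 9-10 | D 10-11 | C 11-12 | B 12-13 | E 13-14 | F 14-15 | G 15-16 | A 16-17 | D 17-18 | H 18-19 | C 19-20 | B 20-21 | E 21-22 | F 22-23 | G 23-24 | A 24-25 | D 25-26 | H 26-27 | C 27-28 | B 28-29 | E 29-30 | F 30-31 | G 31-32 | A 32-33 | D 33-34 | H 34-35 | C 35-36 | B 36-37 | E 37-38 | F 38-39 | G 39-40 | A 40-41 | H 41-42 | C 42-43 | B 43-44 | E 44-45 | F 45-46 | G 46-47 | A 47-48 | H 48-49 | C 49-50 | B 50-51 | E 51-52 | F 52-53 | G 53-54 | A 54-55 | H 55-56 | C 56-57 | B 57-58 | E 58-59 | F 59-60 | H 60-61 | B 61-62 | E 62-63 | F 63-64 | H 64-65 | B 65-66 | E 66-67 | F 67-68 | H 68-69 | B 69-70 | E 70-71 | F 71-72 | H 72-73 | B 73-74 | E 74-75 | H 75-76 | B 76-77 | E 77-78 | H 78-79 | E 79-80 | H 80-81 | E 81-85 |
Completion: A=55  B=77  C=57  D=34  E=85  F=72  G=54  H=81
Waiting(B) = turnaround − burst = 72 − 14 = 58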